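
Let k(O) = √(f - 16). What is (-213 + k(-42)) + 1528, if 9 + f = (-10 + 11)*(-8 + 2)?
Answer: 1315 + I*√31 ≈ 1315.0 + 5.5678*I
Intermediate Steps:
f = -15 (f = -9 + (-10 + 11)*(-8 + 2) = -9 + 1*(-6) = -9 - 6 = -15)
k(O) = I*√31 (k(O) = √(-15 - 16) = √(-31) = I*√31)
(-213 + k(-42)) + 1528 = (-213 + I*√31) + 1528 = 1315 + I*√31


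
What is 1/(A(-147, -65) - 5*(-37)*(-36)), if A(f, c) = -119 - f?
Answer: -1/6632 ≈ -0.00015078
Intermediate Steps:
1/(A(-147, -65) - 5*(-37)*(-36)) = 1/((-119 - 1*(-147)) - 5*(-37)*(-36)) = 1/((-119 + 147) + 185*(-36)) = 1/(28 - 6660) = 1/(-6632) = -1/6632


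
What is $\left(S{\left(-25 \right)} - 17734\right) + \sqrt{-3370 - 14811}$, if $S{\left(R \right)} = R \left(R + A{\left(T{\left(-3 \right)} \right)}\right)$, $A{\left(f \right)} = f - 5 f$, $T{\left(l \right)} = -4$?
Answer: $-17509 + i \sqrt{18181} \approx -17509.0 + 134.84 i$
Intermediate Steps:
$A{\left(f \right)} = - 4 f$
$S{\left(R \right)} = R \left(16 + R\right)$ ($S{\left(R \right)} = R \left(R - -16\right) = R \left(R + 16\right) = R \left(16 + R\right)$)
$\left(S{\left(-25 \right)} - 17734\right) + \sqrt{-3370 - 14811} = \left(- 25 \left(16 - 25\right) - 17734\right) + \sqrt{-3370 - 14811} = \left(\left(-25\right) \left(-9\right) - 17734\right) + \sqrt{-18181} = \left(225 - 17734\right) + i \sqrt{18181} = -17509 + i \sqrt{18181}$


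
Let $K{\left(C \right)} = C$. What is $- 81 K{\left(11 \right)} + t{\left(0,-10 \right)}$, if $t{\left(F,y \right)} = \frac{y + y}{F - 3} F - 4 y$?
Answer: $-851$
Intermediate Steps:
$t{\left(F,y \right)} = - 4 y + \frac{2 F y}{-3 + F}$ ($t{\left(F,y \right)} = \frac{2 y}{-3 + F} F - 4 y = \frac{2 F y}{-3 + F} - 4 y = - 4 y + \frac{2 F y}{-3 + F}$)
$- 81 K{\left(11 \right)} + t{\left(0,-10 \right)} = \left(-81\right) 11 + 2 \left(-10\right) \frac{1}{-3 + 0} \left(6 - 0\right) = -891 + 2 \left(-10\right) \frac{1}{-3} \left(6 + 0\right) = -891 + 2 \left(-10\right) \left(- \frac{1}{3}\right) 6 = -891 + 40 = -851$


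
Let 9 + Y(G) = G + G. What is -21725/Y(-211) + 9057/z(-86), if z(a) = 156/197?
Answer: 257463933/22412 ≈ 11488.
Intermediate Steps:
Y(G) = -9 + 2*G (Y(G) = -9 + (G + G) = -9 + 2*G)
z(a) = 156/197 (z(a) = 156*(1/197) = 156/197)
-21725/Y(-211) + 9057/z(-86) = -21725/(-9 + 2*(-211)) + 9057/(156/197) = -21725/(-9 - 422) + 9057*(197/156) = -21725/(-431) + 594743/52 = -21725*(-1/431) + 594743/52 = 21725/431 + 594743/52 = 257463933/22412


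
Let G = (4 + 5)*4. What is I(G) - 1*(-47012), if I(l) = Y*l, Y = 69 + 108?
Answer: 53384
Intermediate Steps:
G = 36 (G = 9*4 = 36)
Y = 177
I(l) = 177*l
I(G) - 1*(-47012) = 177*36 - 1*(-47012) = 6372 + 47012 = 53384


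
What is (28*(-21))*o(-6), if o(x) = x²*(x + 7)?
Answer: -21168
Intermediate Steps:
o(x) = x²*(7 + x)
(28*(-21))*o(-6) = (28*(-21))*((-6)²*(7 - 6)) = -21168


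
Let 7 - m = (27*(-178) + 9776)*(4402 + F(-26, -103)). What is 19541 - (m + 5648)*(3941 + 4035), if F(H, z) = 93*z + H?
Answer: -206295750899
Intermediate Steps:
F(H, z) = H + 93*z
m = 25858917 (m = 7 - (27*(-178) + 9776)*(4402 + (-26 + 93*(-103))) = 7 - (-4806 + 9776)*(4402 + (-26 - 9579)) = 7 - 4970*(4402 - 9605) = 7 - 4970*(-5203) = 7 - 1*(-25858910) = 7 + 25858910 = 25858917)
19541 - (m + 5648)*(3941 + 4035) = 19541 - (25858917 + 5648)*(3941 + 4035) = 19541 - 25864565*7976 = 19541 - 1*206295770440 = 19541 - 206295770440 = -206295750899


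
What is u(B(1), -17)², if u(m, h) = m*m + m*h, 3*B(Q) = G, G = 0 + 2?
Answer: 9604/81 ≈ 118.57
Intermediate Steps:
G = 2
B(Q) = ⅔ (B(Q) = (⅓)*2 = ⅔)
u(m, h) = m² + h*m
u(B(1), -17)² = (2*(-17 + ⅔)/3)² = ((⅔)*(-49/3))² = (-98/9)² = 9604/81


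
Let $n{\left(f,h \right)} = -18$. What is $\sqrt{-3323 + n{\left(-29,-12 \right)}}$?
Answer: $i \sqrt{3341} \approx 57.801 i$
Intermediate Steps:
$\sqrt{-3323 + n{\left(-29,-12 \right)}} = \sqrt{-3323 - 18} = \sqrt{-3341} = i \sqrt{3341}$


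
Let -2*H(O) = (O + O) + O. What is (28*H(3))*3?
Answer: -378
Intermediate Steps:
H(O) = -3*O/2 (H(O) = -((O + O) + O)/2 = -(2*O + O)/2 = -3*O/2)
(28*H(3))*3 = (28*(-3/2*3))*3 = (28*(-9/2))*3 = -126*3 = -378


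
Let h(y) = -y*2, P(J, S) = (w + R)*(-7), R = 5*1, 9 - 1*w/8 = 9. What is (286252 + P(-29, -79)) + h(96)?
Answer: 286025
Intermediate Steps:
w = 0 (w = 72 - 8*9 = 72 - 72 = 0)
R = 5
P(J, S) = -35 (P(J, S) = (0 + 5)*(-7) = 5*(-7) = -35)
h(y) = -2*y
(286252 + P(-29, -79)) + h(96) = (286252 - 35) - 2*96 = 286217 - 192 = 286025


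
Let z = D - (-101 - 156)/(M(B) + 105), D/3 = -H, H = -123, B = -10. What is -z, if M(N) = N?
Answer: -35312/95 ≈ -371.71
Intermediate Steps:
D = 369 (D = 3*(-1*(-123)) = 3*123 = 369)
z = 35312/95 (z = 369 - (-101 - 156)/(-10 + 105) = 369 - (-257)/95 = 369 - 1*(-257/95) = 369 + 257/95 = 35312/95 ≈ 371.71)
-z = -1*35312/95 = -35312/95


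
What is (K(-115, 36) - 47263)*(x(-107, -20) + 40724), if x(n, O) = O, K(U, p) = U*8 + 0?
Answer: -1961240832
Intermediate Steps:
K(U, p) = 8*U (K(U, p) = 8*U + 0 = 8*U)
(K(-115, 36) - 47263)*(x(-107, -20) + 40724) = (8*(-115) - 47263)*(-20 + 40724) = (-920 - 47263)*40704 = -48183*40704 = -1961240832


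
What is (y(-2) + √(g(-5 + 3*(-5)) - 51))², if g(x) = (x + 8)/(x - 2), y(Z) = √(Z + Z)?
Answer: -(22 + √6105)²/121 ≈ -82.867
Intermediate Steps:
y(Z) = √2*√Z (y(Z) = √(2*Z) = √2*√Z)
g(x) = (8 + x)/(-2 + x)
(y(-2) + √(g(-5 + 3*(-5)) - 51))² = (√2*√(-2) + √((8 + (-5 + 3*(-5)))/(-2 + (-5 + 3*(-5))) - 51))² = (√2*(I*√2) + √((8 + (-5 - 15))/(-2 + (-5 - 15)) - 51))² = (2*I + √((8 - 20)/(-2 - 20) - 51))² = (2*I + √(-12/(-22) - 51))² = (2*I + √(-1/22*(-12) - 51))² = (2*I + √(6/11 - 51))² = (2*I + √(-555/11))² = (2*I + I*√6105/11)²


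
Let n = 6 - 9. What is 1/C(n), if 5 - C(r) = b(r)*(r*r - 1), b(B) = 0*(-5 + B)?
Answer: 1/5 ≈ 0.20000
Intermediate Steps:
n = -3
b(B) = 0
C(r) = 5 (C(r) = 5 - 0*(r*r - 1) = 5 - 0*(r**2 - 1) = 5 - 0*(-1 + r**2) = 5 - 1*0 = 5 + 0 = 5)
1/C(n) = 1/5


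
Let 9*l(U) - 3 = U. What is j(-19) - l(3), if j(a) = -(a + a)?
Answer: 112/3 ≈ 37.333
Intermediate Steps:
j(a) = -2*a
l(U) = ⅓ + U/9
j(-19) - l(3) = -2*(-19) - (⅓ + (⅑)*3) = 38 - (⅓ + ⅓) = 38 - 1*⅔ = 38 - ⅔ = 112/3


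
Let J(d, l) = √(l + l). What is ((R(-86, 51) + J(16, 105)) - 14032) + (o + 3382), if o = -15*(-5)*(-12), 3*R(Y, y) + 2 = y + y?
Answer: -34550/3 + √210 ≈ -11502.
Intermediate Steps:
J(d, l) = √2*√l (J(d, l) = √(2*l) = √2*√l)
R(Y, y) = -⅔ + 2*y/3 (R(Y, y) = -⅔ + (y + y)/3 = -⅔ + (2*y)/3 = -⅔ + 2*y/3)
o = -900 (o = 75*(-12) = -900)
((R(-86, 51) + J(16, 105)) - 14032) + (o + 3382) = (((-⅔ + (⅔)*51) + √2*√105) - 14032) + (-900 + 3382) = (((-⅔ + 34) + √210) - 14032) + 2482 = ((100/3 + √210) - 14032) + 2482 = (-41996/3 + √210) + 2482 = -34550/3 + √210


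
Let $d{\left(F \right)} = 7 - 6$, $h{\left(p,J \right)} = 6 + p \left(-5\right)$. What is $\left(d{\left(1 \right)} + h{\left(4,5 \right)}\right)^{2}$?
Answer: $169$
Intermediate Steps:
$h{\left(p,J \right)} = 6 - 5 p$
$d{\left(F \right)} = 1$ ($d{\left(F \right)} = 7 - 6 = 1$)
$\left(d{\left(1 \right)} + h{\left(4,5 \right)}\right)^{2} = \left(1 + \left(6 - 20\right)\right)^{2} = \left(1 - 14\right)^{2} = \left(-13\right)^{2} = 169$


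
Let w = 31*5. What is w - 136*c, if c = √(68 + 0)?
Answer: 155 - 272*√17 ≈ -966.48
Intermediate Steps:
c = 2*√17 (c = √68 = 2*√17 ≈ 8.2462)
w = 155
w - 136*c = 155 - 272*√17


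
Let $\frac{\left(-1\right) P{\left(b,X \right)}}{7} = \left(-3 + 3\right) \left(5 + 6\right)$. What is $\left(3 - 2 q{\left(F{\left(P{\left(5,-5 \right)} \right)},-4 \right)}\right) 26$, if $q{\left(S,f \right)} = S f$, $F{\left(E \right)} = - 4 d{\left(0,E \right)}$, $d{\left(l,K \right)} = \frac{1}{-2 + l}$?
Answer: $494$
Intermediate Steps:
$P{\left(b,X \right)} = 0$ ($P{\left(b,X \right)} = - 7 \left(-3 + 3\right) \left(5 + 6\right) = - 7 \cdot 0 \cdot 11 = \left(-7\right) 0 = 0$)
$F{\left(E \right)} = 2$ ($F{\left(E \right)} = - \frac{4}{-2 + 0} = - \frac{4}{-2} = \left(-4\right) \left(- \frac{1}{2}\right) = 2$)
$\left(3 - 2 q{\left(F{\left(P{\left(5,-5 \right)} \right)},-4 \right)}\right) 26 = \left(3 - 2 \cdot 2 \left(-4\right)\right) 26 = \left(3 - -16\right) 26 = \left(3 + 16\right) 26 = 19 \cdot 26 = 494$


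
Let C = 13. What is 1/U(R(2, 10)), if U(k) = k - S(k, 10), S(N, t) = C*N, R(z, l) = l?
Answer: -1/120 ≈ -0.0083333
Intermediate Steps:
S(N, t) = 13*N
U(k) = -12*k (U(k) = k - 13*k = -12*k)
1/U(R(2, 10)) = 1/(-12*10) = 1/(-120) = -1/120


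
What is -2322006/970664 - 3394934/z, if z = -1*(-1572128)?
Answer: -434114429059/95375503312 ≈ -4.5516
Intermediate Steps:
z = 1572128
-2322006/970664 - 3394934/z = -2322006/970664 - 3394934/1572128 = -2322006*1/970664 - 3394934*1/1572128 = -1161003/485332 - 1697467/786064 = -434114429059/95375503312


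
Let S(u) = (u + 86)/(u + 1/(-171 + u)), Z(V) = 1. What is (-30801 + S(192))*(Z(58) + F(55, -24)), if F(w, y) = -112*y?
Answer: -334013045955/4033 ≈ -8.2820e+7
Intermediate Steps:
S(u) = (86 + u)/(u + 1/(-171 + u))
(-30801 + S(192))*(Z(58) + F(55, -24)) = (-30801 + (-14706 + 192**2 - 85*192)/(1 + 192**2 - 171*192))*(1 - 112*(-24)) = (-30801 + (-14706 + 36864 - 16320)/(1 + 36864 - 32832))*(1 + 2688) = (-30801 + 5838/4033)*2689 = -124214595/4033*2689 = -334013045955/4033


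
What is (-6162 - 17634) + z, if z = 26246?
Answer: 2450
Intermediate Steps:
(-6162 - 17634) + z = (-6162 - 17634) + 26246 = -23796 + 26246 = 2450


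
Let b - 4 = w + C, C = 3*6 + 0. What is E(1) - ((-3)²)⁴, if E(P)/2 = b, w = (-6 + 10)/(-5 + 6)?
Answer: -6509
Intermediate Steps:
w = 4 (w = 4/1 = 4*1 = 4)
C = 18 (C = 18 + 0 = 18)
b = 26 (b = 4 + (4 + 18) = 4 + 22 = 26)
E(P) = 52 (E(P) = 2*26 = 52)
E(1) - ((-3)²)⁴ = 52 - ((-3)²)⁴ = 52 - 1*9⁴ = 52 - 1*6561 = 52 - 6561 = -6509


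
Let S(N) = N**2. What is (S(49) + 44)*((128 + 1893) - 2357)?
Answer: -821520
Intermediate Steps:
(S(49) + 44)*((128 + 1893) - 2357) = (49**2 + 44)*((128 + 1893) - 2357) = (2401 + 44)*(2021 - 2357) = 2445*(-336) = -821520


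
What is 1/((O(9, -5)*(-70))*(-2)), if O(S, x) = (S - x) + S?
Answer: 1/3220 ≈ 0.00031056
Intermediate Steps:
O(S, x) = -x + 2*S
1/((O(9, -5)*(-70))*(-2)) = 1/(((-1*(-5) + 2*9)*(-70))*(-2)) = 1/(((5 + 18)*(-70))*(-2)) = 1/((23*(-70))*(-2)) = 1/(-1610*(-2)) = 1/3220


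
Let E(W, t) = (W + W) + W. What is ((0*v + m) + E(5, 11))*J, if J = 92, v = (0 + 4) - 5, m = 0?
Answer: 1380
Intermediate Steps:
E(W, t) = 3*W (E(W, t) = 2*W + W = 3*W)
v = -1 (v = 4 - 5 = -1)
((0*v + m) + E(5, 11))*J = ((0*(-1) + 0) + 3*5)*92 = ((0 + 0) + 15)*92 = (0 + 15)*92 = 15*92 = 1380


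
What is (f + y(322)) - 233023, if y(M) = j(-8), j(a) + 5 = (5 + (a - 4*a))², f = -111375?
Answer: -343562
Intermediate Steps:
j(a) = -5 + (5 - 3*a)² (j(a) = -5 + (5 + (a - 4*a))² = -5 + (5 - 3*a)²)
y(M) = 836 (y(M) = -5 + (-5 + 3*(-8))² = -5 + (-5 - 24)² = -5 + (-29)² = -5 + 841 = 836)
(f + y(322)) - 233023 = (-111375 + 836) - 233023 = -110539 - 233023 = -343562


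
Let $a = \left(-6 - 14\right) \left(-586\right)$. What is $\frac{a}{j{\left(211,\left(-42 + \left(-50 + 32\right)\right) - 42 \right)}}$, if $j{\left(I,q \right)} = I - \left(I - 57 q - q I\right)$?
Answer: $- \frac{1465}{3417} \approx -0.42874$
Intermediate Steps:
$j{\left(I,q \right)} = 57 q + I q$ ($j{\left(I,q \right)} = I - \left(I - 57 q - I q\right) = I + \left(- I + 57 q + I q\right) = 57 q + I q$)
$a = 11720$ ($a = \left(-6 - 14\right) \left(-586\right) = \left(-20\right) \left(-586\right) = 11720$)
$\frac{a}{j{\left(211,\left(-42 + \left(-50 + 32\right)\right) - 42 \right)}} = \frac{11720}{\left(\left(-42 + \left(-50 + 32\right)\right) - 42\right) \left(57 + 211\right)} = \frac{11720}{\left(\left(-42 - 18\right) - 42\right) 268} = \frac{11720}{\left(-60 - 42\right) 268} = \frac{11720}{\left(-102\right) 268} = \frac{11720}{-27336} = 11720 \left(- \frac{1}{27336}\right) = - \frac{1465}{3417}$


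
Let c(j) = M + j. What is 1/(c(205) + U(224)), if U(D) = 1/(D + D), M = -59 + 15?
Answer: 448/72129 ≈ 0.0062111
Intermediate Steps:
M = -44
U(D) = 1/(2*D)
c(j) = -44 + j
1/(c(205) + U(224)) = 1/((-44 + 205) + (1/2)/224) = 1/(161 + (1/2)*(1/224)) = 1/(161 + 1/448) = 1/(72129/448) = 448/72129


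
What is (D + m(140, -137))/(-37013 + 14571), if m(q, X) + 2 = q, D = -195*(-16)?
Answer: -1629/11221 ≈ -0.14517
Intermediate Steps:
D = 3120
m(q, X) = -2 + q
(D + m(140, -137))/(-37013 + 14571) = (3120 + (-2 + 140))/(-37013 + 14571) = (3120 + 138)/(-22442) = 3258*(-1/22442) = -1629/11221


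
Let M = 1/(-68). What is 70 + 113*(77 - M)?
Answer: 596541/68 ≈ 8772.7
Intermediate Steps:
M = -1/68 ≈ -0.014706
70 + 113*(77 - M) = 70 + 113*(77 - 1*(-1/68)) = 70 + 113*(77 + 1/68) = 70 + 113*(5237/68) = 70 + 591781/68 = 596541/68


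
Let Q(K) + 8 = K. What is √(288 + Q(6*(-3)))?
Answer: √262 ≈ 16.186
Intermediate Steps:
Q(K) = -8 + K
√(288 + Q(6*(-3))) = √(288 + (-8 + 6*(-3))) = √(288 + (-8 - 18)) = √(288 - 26) = √262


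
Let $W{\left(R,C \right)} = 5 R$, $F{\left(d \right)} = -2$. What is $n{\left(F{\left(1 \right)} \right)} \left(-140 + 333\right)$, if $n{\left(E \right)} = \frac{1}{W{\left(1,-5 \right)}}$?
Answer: $\frac{193}{5} \approx 38.6$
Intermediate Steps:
$n{\left(E \right)} = \frac{1}{5}$ ($n{\left(E \right)} = \frac{1}{5 \cdot 1} = \frac{1}{5}$)
$n{\left(F{\left(1 \right)} \right)} \left(-140 + 333\right) = \frac{-140 + 333}{5} = \frac{1}{5} \cdot 193 = \frac{193}{5}$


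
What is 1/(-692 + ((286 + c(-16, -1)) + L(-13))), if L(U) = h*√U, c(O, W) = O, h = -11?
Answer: I/(-422*I + 11*√13) ≈ -0.0023489 + 0.00022076*I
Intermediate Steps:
L(U) = -11*√U
1/(-692 + ((286 + c(-16, -1)) + L(-13))) = 1/(-692 + ((286 - 16) - 11*I*√13)) = 1/(-692 + (270 - 11*I*√13)) = 1/(-422 - 11*I*√13)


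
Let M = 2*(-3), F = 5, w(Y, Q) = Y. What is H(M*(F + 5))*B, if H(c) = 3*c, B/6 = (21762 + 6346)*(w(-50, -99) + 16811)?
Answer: -508807643040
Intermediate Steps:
M = -6
B = 2826709128 (B = 6*((21762 + 6346)*(-50 + 16811)) = 6*(28108*16761) = 6*471118188 = 2826709128)
H(M*(F + 5))*B = (3*(-6*(5 + 5)))*2826709128 = (3*(-6*10))*2826709128 = (3*(-60))*2826709128 = -180*2826709128 = -508807643040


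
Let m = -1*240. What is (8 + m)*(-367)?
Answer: 85144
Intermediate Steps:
m = -240
(8 + m)*(-367) = (8 - 240)*(-367) = -232*(-367) = 85144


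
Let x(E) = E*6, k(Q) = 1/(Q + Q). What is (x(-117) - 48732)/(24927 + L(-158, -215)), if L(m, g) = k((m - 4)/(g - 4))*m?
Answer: -2669436/1340291 ≈ -1.9917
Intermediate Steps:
k(Q) = 1/(2*Q)
L(m, g) = m*(-4 + g)/(2*(-4 + m)) (L(m, g) = (1/(2*(((m - 4)/(g - 4)))))*m = (1/(2*(((-4 + m)/(-4 + g)))))*m = (((-4 + g)/(-4 + m))/2)*m = ((-4 + g)/(2*(-4 + m)))*m = m*(-4 + g)/(2*(-4 + m)))
x(E) = 6*E
(x(-117) - 48732)/(24927 + L(-158, -215)) = (6*(-117) - 48732)/(24927 + (½)*(-158)*(-4 - 215)/(-4 - 158)) = (-702 - 48732)/(24927 + (½)*(-158)*(-219)/(-162)) = -49434/(24927 + (½)*(-158)*(-1/162)*(-219)) = -49434/(24927 - 5767/54) = -49434/1340291/54 = -49434*54/1340291 = -2669436/1340291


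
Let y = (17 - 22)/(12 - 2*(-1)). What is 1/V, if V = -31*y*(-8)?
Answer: -7/620 ≈ -0.011290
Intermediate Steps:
y = -5/14 (y = -5/(12 + 2) = -5/14 ≈ -0.35714)
V = -620/7 (V = -31*(-5/14)*(-8) = (155/14)*(-8) = -620/7 ≈ -88.571)
1/V = 1/(-620/7) = -7/620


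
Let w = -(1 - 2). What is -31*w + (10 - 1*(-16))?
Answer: -5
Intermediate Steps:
w = 1 (w = -1*(-1) = 1)
-31*w + (10 - 1*(-16)) = -31*1 + (10 - 1*(-16)) = -31 + (10 + 16) = -31 + 26 = -5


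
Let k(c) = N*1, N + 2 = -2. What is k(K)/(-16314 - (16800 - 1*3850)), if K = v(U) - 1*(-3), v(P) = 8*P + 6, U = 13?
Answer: 1/7316 ≈ 0.00013669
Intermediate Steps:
N = -4 (N = -2 - 2 = -4)
v(P) = 6 + 8*P
K = 113 (K = (6 + 8*13) - 1*(-3) = (6 + 104) + 3 = 110 + 3 = 113)
k(c) = -4 (k(c) = -4*1 = -4)
k(K)/(-16314 - (16800 - 1*3850)) = -4/(-16314 - (16800 - 1*3850)) = -4/(-16314 - (16800 - 3850)) = -4/(-16314 - 1*12950) = -4/(-16314 - 12950) = -4/(-29264) = -4*(-1/29264) = 1/7316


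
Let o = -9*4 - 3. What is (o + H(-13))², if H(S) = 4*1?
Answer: 1225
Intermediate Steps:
H(S) = 4
o = -39 (o = -36 - 3 = -39)
(o + H(-13))² = (-39 + 4)² = (-35)² = 1225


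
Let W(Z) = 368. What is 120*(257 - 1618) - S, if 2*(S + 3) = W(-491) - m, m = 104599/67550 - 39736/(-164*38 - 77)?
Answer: -139356062914009/852345900 ≈ -1.6350e+5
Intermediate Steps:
m = 3344081891/426172950 (m = 104599*(1/67550) - 39736/(-6232 - 77) = 104599/67550 - 39736/(-6309) = 104599/67550 - 39736*(-1/6309) = 104599/67550 + 39736/6309 = 3344081891/426172950 ≈ 7.8468)
S = 150930526009/852345900 (S = -3 + (368 - 1*3344081891/426172950)/2 = -3 + (368 - 3344081891/426172950)/2 = -3 + (1/2)*(153487563709/426172950) = -3 + 153487563709/852345900 = 150930526009/852345900 ≈ 177.08)
120*(257 - 1618) - S = 120*(257 - 1618) - 1*150930526009/852345900 = 120*(-1361) - 150930526009/852345900 = -163320 - 150930526009/852345900 = -139356062914009/852345900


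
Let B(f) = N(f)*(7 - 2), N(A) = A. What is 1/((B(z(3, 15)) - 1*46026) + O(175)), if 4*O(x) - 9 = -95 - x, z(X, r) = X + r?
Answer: -4/184005 ≈ -2.1739e-5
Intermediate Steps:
O(x) = -43/2 - x/4 (O(x) = 9/4 + (-95 - x)/4 = 9/4 + (-95/4 - x/4) = -43/2 - x/4)
B(f) = 5*f (B(f) = f*(7 - 2) = f*5 = 5*f)
1/((B(z(3, 15)) - 1*46026) + O(175)) = 1/((5*(3 + 15) - 1*46026) + (-43/2 - ¼*175)) = 1/((5*18 - 46026) + (-43/2 - 175/4)) = 1/((90 - 46026) - 261/4) = 1/(-45936 - 261/4) = 1/(-184005/4) = -4/184005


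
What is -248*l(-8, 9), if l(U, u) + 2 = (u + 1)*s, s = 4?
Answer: -9424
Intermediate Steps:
l(U, u) = 2 + 4*u (l(U, u) = -2 + (u + 1)*4 = -2 + (1 + u)*4 = -2 + (4 + 4*u) = 2 + 4*u)
-248*l(-8, 9) = -248*(2 + 4*9) = -248*(2 + 36) = -248*38 = -9424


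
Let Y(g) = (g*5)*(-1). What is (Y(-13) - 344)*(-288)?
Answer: 80352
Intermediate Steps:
Y(g) = -5*g (Y(g) = (5*g)*(-1) = -5*g)
(Y(-13) - 344)*(-288) = (-5*(-13) - 344)*(-288) = (65 - 344)*(-288) = -279*(-288) = 80352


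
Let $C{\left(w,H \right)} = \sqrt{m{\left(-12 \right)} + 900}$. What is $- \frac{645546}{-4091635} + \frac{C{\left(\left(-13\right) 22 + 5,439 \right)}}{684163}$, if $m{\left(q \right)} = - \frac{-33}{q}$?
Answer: $\frac{645546}{4091635} + \frac{\sqrt{3589}}{1368326} \approx 0.15782$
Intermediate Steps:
$m{\left(q \right)} = \frac{33}{q}$
$C{\left(w,H \right)} = \frac{\sqrt{3589}}{2}$ ($C{\left(w,H \right)} = \sqrt{\frac{33}{-12} + 900} = \sqrt{33 \left(- \frac{1}{12}\right) + 900} = \sqrt{- \frac{11}{4} + 900} = \sqrt{\frac{3589}{4}} = \frac{\sqrt{3589}}{2}$)
$- \frac{645546}{-4091635} + \frac{C{\left(\left(-13\right) 22 + 5,439 \right)}}{684163} = - \frac{645546}{-4091635} + \frac{\frac{1}{2} \sqrt{3589}}{684163} = \left(-645546\right) \left(- \frac{1}{4091635}\right) + \frac{\sqrt{3589}}{2} \cdot \frac{1}{684163} = \frac{645546}{4091635} + \frac{\sqrt{3589}}{1368326}$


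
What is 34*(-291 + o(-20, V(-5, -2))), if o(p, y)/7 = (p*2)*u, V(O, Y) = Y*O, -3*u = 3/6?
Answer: -24922/3 ≈ -8307.3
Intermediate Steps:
u = -⅙ (u = -1/6 = -⅓*½ = -⅙ ≈ -0.16667)
V(O, Y) = O*Y
o(p, y) = -7*p/3 (o(p, y) = 7*((p*2)*(-⅙)) = 7*((2*p)*(-⅙)) = 7*(-p/3) = -7*p/3)
34*(-291 + o(-20, V(-5, -2))) = 34*(-291 - 7/3*(-20)) = 34*(-291 + 140/3) = 34*(-733/3) = -24922/3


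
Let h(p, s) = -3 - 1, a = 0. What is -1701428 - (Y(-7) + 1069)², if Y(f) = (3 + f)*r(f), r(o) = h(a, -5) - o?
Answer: -2818677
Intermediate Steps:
h(p, s) = -4
r(o) = -4 - o
Y(f) = (-4 - f)*(3 + f) (Y(f) = (3 + f)*(-4 - f) = (-4 - f)*(3 + f))
-1701428 - (Y(-7) + 1069)² = -1701428 - (-(3 - 7)*(4 - 7) + 1069)² = -1701428 - (-1*(-4)*(-3) + 1069)² = -1701428 - (-12 + 1069)² = -1701428 - 1*1057² = -1701428 - 1*1117249 = -1701428 - 1117249 = -2818677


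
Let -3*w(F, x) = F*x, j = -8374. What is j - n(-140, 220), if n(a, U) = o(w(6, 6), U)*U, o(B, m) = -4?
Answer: -7494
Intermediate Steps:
w(F, x) = -F*x/3
n(a, U) = -4*U
j - n(-140, 220) = -8374 - (-4)*220 = -8374 - 1*(-880) = -8374 + 880 = -7494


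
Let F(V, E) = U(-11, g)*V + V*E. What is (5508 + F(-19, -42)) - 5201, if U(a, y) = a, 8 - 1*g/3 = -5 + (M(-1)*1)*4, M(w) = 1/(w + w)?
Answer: 1314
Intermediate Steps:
M(w) = 1/(2*w)
g = 45 (g = 24 - 3*(-5 + (((1/2)/(-1))*1)*4) = 24 - 3*(-5 + (((1/2)*(-1))*1)*4) = 24 - 3*(-5 - 1/2*1*4) = 24 - 3*(-5 - 1/2*4) = 24 - 3*(-5 - 2) = 24 - 3*(-7) = 24 + 21 = 45)
F(V, E) = -11*V + E*V (F(V, E) = -11*V + V*E = -11*V + E*V)
(5508 + F(-19, -42)) - 5201 = (5508 - 19*(-11 - 42)) - 5201 = (5508 - 19*(-53)) - 5201 = (5508 + 1007) - 5201 = 6515 - 5201 = 1314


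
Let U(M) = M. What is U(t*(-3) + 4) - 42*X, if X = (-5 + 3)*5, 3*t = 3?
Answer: 421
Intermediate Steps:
t = 1 (t = (⅓)*3 = 1)
X = -10 (X = -2*5 = -10)
U(t*(-3) + 4) - 42*X = (1*(-3) + 4) - 42*(-10) = (-3 + 4) + 420 = 1 + 420 = 421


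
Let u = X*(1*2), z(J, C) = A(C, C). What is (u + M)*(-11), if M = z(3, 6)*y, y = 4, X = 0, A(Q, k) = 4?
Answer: -176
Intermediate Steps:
z(J, C) = 4
u = 0 (u = 0*(1*2) = 0*2 = 0)
M = 16 (M = 4*4 = 16)
(u + M)*(-11) = (0 + 16)*(-11) = 16*(-11) = -176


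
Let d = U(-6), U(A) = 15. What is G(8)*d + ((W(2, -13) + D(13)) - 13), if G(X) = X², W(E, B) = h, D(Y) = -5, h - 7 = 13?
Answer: 962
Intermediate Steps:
h = 20 (h = 7 + 13 = 20)
d = 15
W(E, B) = 20
G(8)*d + ((W(2, -13) + D(13)) - 13) = 8²*15 + ((20 - 5) - 13) = 64*15 + (15 - 13) = 960 + 2 = 962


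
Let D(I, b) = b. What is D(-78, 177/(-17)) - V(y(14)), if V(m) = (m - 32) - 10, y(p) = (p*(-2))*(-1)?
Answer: 61/17 ≈ 3.5882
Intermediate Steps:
y(p) = 2*p (y(p) = -2*p*(-1) = 2*p)
V(m) = -42 + m (V(m) = (-32 + m) - 10 = -42 + m)
D(-78, 177/(-17)) - V(y(14)) = 177/(-17) - (-42 + 2*14) = 177*(-1/17) - (-42 + 28) = -177/17 - 1*(-14) = -177/17 + 14 = 61/17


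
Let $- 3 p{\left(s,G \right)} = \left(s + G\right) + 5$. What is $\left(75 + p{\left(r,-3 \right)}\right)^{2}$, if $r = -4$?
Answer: $\frac{51529}{9} \approx 5725.4$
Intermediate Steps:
$p{\left(s,G \right)} = - \frac{5}{3} - \frac{G}{3} - \frac{s}{3}$ ($p{\left(s,G \right)} = - \frac{\left(s + G\right) + 5}{3} = - \frac{\left(G + s\right) + 5}{3} = - \frac{5 + G + s}{3} = - \frac{5}{3} - \frac{G}{3} - \frac{s}{3}$)
$\left(75 + p{\left(r,-3 \right)}\right)^{2} = \left(75 - - \frac{2}{3}\right)^{2} = \left(75 + \left(- \frac{5}{3} + 1 + \frac{4}{3}\right)\right)^{2} = \left(75 + \frac{2}{3}\right)^{2} = \left(\frac{227}{3}\right)^{2} = \frac{51529}{9}$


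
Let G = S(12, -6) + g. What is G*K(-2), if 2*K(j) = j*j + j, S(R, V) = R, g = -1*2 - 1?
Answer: 9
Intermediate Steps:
g = -3 (g = -2 - 1 = -3)
K(j) = j/2 + j²/2 (K(j) = (j*j + j)/2 = (j² + j)/2 = (j + j²)/2 = j/2 + j²/2)
G = 9 (G = 12 - 3 = 9)
G*K(-2) = 9*((½)*(-2)*(1 - 2)) = 9*((½)*(-2)*(-1)) = 9*1 = 9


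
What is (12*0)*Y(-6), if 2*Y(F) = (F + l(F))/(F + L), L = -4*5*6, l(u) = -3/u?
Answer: 0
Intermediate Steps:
L = -120 (L = -20*6 = -120)
Y(F) = (F - 3/F)/(2*(-120 + F)) (Y(F) = ((F - 3/F)/(F - 120))/2 = ((F - 3/F)/(-120 + F))/2 = (F - 3/F)/(2*(-120 + F)))
(12*0)*Y(-6) = (12*0)*((1/2)*(-3 + (-6)**2)/(-6*(-120 - 6))) = 0*((1/2)*(-1/6)*(-3 + 36)/(-126)) = 0*((1/2)*(-1/6)*(-1/126)*33) = 0*(11/504) = 0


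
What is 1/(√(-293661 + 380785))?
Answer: √21781/43562 ≈ 0.0033879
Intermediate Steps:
1/(√(-293661 + 380785)) = 1/(√87124) = 1/(2*√21781) = √21781/43562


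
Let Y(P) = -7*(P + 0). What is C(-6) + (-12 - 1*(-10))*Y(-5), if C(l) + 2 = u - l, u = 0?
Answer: -66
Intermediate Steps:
C(l) = -2 - l (C(l) = -2 + (0 - l) = -2 - l)
Y(P) = -7*P
C(-6) + (-12 - 1*(-10))*Y(-5) = (-2 - 1*(-6)) + (-12 - 1*(-10))*(-7*(-5)) = (-2 + 6) + (-12 + 10)*35 = 4 - 2*35 = 4 - 70 = -66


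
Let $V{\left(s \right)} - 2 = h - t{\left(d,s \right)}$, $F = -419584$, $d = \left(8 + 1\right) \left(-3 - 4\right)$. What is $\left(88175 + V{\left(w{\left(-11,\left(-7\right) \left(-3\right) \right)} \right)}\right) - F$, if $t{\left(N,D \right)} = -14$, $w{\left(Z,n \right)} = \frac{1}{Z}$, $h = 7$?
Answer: $507782$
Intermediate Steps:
$d = -63$ ($d = 9 \left(-7\right) = -63$)
$V{\left(s \right)} = 23$ ($V{\left(s \right)} = 2 + \left(7 - -14\right) = 2 + \left(7 + 14\right) = 2 + 21 = 23$)
$\left(88175 + V{\left(w{\left(-11,\left(-7\right) \left(-3\right) \right)} \right)}\right) - F = \left(88175 + 23\right) - -419584 = 88198 + 419584 = 507782$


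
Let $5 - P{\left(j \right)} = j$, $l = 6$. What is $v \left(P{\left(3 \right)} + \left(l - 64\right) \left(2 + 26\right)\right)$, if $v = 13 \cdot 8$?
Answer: $-168688$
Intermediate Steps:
$P{\left(j \right)} = 5 - j$
$v = 104$
$v \left(P{\left(3 \right)} + \left(l - 64\right) \left(2 + 26\right)\right) = 104 \left(\left(5 - 3\right) + \left(6 - 64\right) \left(2 + 26\right)\right) = 104 \left(\left(5 - 3\right) - 1624\right) = 104 \left(2 - 1624\right) = 104 \left(-1622\right) = -168688$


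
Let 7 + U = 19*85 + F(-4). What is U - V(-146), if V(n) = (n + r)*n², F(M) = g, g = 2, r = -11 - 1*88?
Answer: 5224030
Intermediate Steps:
r = -99 (r = -11 - 88 = -99)
F(M) = 2
V(n) = n²*(-99 + n) (V(n) = (n - 99)*n² = (-99 + n)*n² = n²*(-99 + n))
U = 1610 (U = -7 + (19*85 + 2) = -7 + (1615 + 2) = -7 + 1617 = 1610)
U - V(-146) = 1610 - (-146)²*(-99 - 146) = 1610 - 21316*(-245) = 1610 - 1*(-5222420) = 1610 + 5222420 = 5224030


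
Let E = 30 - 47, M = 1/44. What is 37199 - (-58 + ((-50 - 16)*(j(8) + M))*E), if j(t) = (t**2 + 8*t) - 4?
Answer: -203793/2 ≈ -1.0190e+5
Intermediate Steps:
M = 1/44 ≈ 0.022727
E = -17
j(t) = -4 + t**2 + 8*t
37199 - (-58 + ((-50 - 16)*(j(8) + M))*E) = 37199 - (-58 + ((-50 - 16)*((-4 + 8**2 + 8*8) + 1/44))*(-17)) = 37199 - (-58 - 66*((-4 + 64 + 64) + 1/44)*(-17)) = 37199 - (-58 - 66*(124 + 1/44)*(-17)) = 37199 - (-58 - 66*5457/44*(-17)) = 37199 - (-58 - 16371/2*(-17)) = 37199 - (-58 + 278307/2) = 37199 - 1*278191/2 = 37199 - 278191/2 = -203793/2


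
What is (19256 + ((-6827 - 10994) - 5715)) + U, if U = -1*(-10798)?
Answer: 6518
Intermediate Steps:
U = 10798
(19256 + ((-6827 - 10994) - 5715)) + U = (19256 + ((-6827 - 10994) - 5715)) + 10798 = (19256 + (-17821 - 5715)) + 10798 = (19256 - 23536) + 10798 = -4280 + 10798 = 6518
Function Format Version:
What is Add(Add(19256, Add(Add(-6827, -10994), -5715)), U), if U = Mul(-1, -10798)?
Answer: 6518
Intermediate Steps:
U = 10798
Add(Add(19256, Add(Add(-6827, -10994), -5715)), U) = Add(Add(19256, Add(Add(-6827, -10994), -5715)), 10798) = Add(Add(19256, Add(-17821, -5715)), 10798) = Add(Add(19256, -23536), 10798) = Add(-4280, 10798) = 6518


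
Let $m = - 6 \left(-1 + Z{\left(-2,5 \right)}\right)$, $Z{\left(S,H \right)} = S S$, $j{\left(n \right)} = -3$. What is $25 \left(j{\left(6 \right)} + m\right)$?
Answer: $-525$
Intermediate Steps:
$Z{\left(S,H \right)} = S^{2}$
$m = -18$ ($m = - 6 \left(-1 + \left(-2\right)^{2}\right) = - 6 \left(-1 + 4\right) = \left(-6\right) 3 = -18$)
$25 \left(j{\left(6 \right)} + m\right) = 25 \left(-3 - 18\right) = 25 \left(-21\right) = -525$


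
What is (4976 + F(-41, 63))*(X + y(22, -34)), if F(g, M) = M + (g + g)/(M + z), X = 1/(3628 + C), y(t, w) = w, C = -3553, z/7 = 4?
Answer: -1168632383/6825 ≈ -1.7123e+5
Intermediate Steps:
z = 28 (z = 7*4 = 28)
X = 1/75 (X = 1/(3628 - 3553) = 1/75 ≈ 0.013333)
F(g, M) = M + 2*g/(28 + M) (F(g, M) = M + (g + g)/(M + 28) = M + (2*g)/(28 + M) = M + 2*g/(28 + M))
(4976 + F(-41, 63))*(X + y(22, -34)) = (4976 + (63² + 2*(-41) + 28*63)/(28 + 63))*(1/75 - 34) = (4976 + (3969 - 82 + 1764)/91)*(-2549/75) = (4976 + (1/91)*5651)*(-2549/75) = (4976 + 5651/91)*(-2549/75) = (458467/91)*(-2549/75) = -1168632383/6825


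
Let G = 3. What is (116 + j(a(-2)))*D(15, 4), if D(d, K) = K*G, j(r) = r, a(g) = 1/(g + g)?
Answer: 1389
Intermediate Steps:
a(g) = 1/(2*g)
D(d, K) = 3*K (D(d, K) = K*3 = 3*K)
(116 + j(a(-2)))*D(15, 4) = (116 + (½)/(-2))*(3*4) = (116 + (½)*(-½))*12 = (116 - ¼)*12 = (463/4)*12 = 1389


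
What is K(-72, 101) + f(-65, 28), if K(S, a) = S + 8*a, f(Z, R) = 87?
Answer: 823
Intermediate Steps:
K(-72, 101) + f(-65, 28) = (-72 + 8*101) + 87 = (-72 + 808) + 87 = 736 + 87 = 823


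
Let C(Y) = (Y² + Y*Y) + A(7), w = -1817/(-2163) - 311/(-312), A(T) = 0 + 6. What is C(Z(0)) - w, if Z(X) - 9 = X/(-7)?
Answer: 12459579/74984 ≈ 166.16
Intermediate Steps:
A(T) = 6
Z(X) = 9 - X/7 (Z(X) = 9 + X/(-7) = 9 + X*(-⅐) = 9 - X/7)
w = 137733/74984 (w = -1817*(-1/2163) - 311*(-1/312) = 1817/2163 + 311/312 = 137733/74984 ≈ 1.8368)
C(Y) = 6 + 2*Y² (C(Y) = (Y² + Y*Y) + 6 = (Y² + Y²) + 6 = 2*Y² + 6 = 6 + 2*Y²)
C(Z(0)) - w = (6 + 2*(9 - ⅐*0)²) - 1*137733/74984 = (6 + 2*(9 + 0)²) - 137733/74984 = (6 + 2*9²) - 137733/74984 = (6 + 2*81) - 137733/74984 = (6 + 162) - 137733/74984 = 168 - 137733/74984 = 12459579/74984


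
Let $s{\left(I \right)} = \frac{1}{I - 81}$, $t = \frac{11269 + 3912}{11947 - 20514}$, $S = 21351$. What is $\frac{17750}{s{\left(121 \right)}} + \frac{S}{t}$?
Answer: $\frac{10595595983}{15181} \approx 6.9795 \cdot 10^{5}$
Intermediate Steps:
$t = - \frac{15181}{8567}$ ($t = \frac{15181}{-8567} = 15181 \left(- \frac{1}{8567}\right) = - \frac{15181}{8567} \approx -1.772$)
$s{\left(I \right)} = \frac{1}{-81 + I}$
$\frac{17750}{s{\left(121 \right)}} + \frac{S}{t} = \frac{17750}{\frac{1}{-81 + 121}} + \frac{21351}{- \frac{15181}{8567}} = \frac{17750}{\frac{1}{40}} + 21351 \left(- \frac{8567}{15181}\right) = 17750 \frac{1}{\frac{1}{40}} - \frac{182914017}{15181} = 17750 \cdot 40 - \frac{182914017}{15181} = 710000 - \frac{182914017}{15181} = \frac{10595595983}{15181}$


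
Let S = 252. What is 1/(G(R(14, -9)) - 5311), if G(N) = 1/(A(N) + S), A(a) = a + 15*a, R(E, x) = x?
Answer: -108/573587 ≈ -0.00018829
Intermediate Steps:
A(a) = 16*a
G(N) = 1/(252 + 16*N) (G(N) = 1/(16*N + 252) = 1/(252 + 16*N))
1/(G(R(14, -9)) - 5311) = 1/(1/(4*(63 + 4*(-9))) - 5311) = 1/(1/(4*(63 - 36)) - 5311) = 1/((¼)/27 - 5311) = 1/((¼)*(1/27) - 5311) = 1/(1/108 - 5311) = 1/(-573587/108) = -108/573587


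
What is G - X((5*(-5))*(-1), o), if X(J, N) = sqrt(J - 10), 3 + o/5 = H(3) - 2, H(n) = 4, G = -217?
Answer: -217 - sqrt(15) ≈ -220.87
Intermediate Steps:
o = -5 (o = -15 + 5*(4 - 2) = -15 + 5*2 = -15 + 10 = -5)
X(J, N) = sqrt(-10 + J)
G - X((5*(-5))*(-1), o) = -217 - sqrt(-10 + (5*(-5))*(-1)) = -217 - sqrt(-10 - 25*(-1)) = -217 - sqrt(-10 + 25) = -217 - sqrt(15)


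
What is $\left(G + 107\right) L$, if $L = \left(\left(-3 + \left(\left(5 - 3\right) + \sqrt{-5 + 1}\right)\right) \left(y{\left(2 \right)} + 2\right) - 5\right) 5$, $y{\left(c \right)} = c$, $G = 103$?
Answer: $-9450 + 8400 i \approx -9450.0 + 8400.0 i$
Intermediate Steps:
$L = -45 + 40 i$ ($L = \left(\left(-3 + \left(\left(5 - 3\right) + \sqrt{-5 + 1}\right)\right) \left(2 + 2\right) - 5\right) 5 = \left(\left(-3 + \left(2 + \sqrt{-4}\right)\right) 4 - 5\right) 5 = \left(\left(-3 + \left(2 + 2 i\right)\right) 4 - 5\right) 5 = \left(\left(-1 + 2 i\right) 4 - 5\right) 5 = \left(\left(-4 + 8 i\right) - 5\right) 5 = \left(-9 + 8 i\right) 5 = -45 + 40 i \approx -45.0 + 40.0 i$)
$\left(G + 107\right) L = \left(103 + 107\right) \left(-45 + 40 i\right) = 210 \left(-45 + 40 i\right) = -9450 + 8400 i$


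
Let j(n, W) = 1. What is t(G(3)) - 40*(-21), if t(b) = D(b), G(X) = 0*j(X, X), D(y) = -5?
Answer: 835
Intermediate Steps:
G(X) = 0 (G(X) = 0*1 = 0)
t(b) = -5
t(G(3)) - 40*(-21) = -5 - 40*(-21) = -5 + 840 = 835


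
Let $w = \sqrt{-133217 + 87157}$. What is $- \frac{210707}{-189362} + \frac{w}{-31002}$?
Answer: $\frac{210707}{189362} - \frac{7 i \sqrt{235}}{15501} \approx 1.1127 - 0.0069226 i$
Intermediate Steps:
$w = 14 i \sqrt{235}$ ($w = \sqrt{-46060} = 14 i \sqrt{235} \approx 214.62 i$)
$- \frac{210707}{-189362} + \frac{w}{-31002} = - \frac{210707}{-189362} + \frac{14 i \sqrt{235}}{-31002} = \left(-210707\right) \left(- \frac{1}{189362}\right) + 14 i \sqrt{235} \left(- \frac{1}{31002}\right) = \frac{210707}{189362} - \frac{7 i \sqrt{235}}{15501}$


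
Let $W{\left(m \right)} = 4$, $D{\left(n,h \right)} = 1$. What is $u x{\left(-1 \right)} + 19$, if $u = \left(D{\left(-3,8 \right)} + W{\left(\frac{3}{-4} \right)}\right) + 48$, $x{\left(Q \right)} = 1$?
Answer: $72$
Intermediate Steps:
$u = 53$ ($u = \left(1 + 4\right) + 48 = 5 + 48 = 53$)
$u x{\left(-1 \right)} + 19 = 53 \cdot 1 + 19 = 53 + 19 = 72$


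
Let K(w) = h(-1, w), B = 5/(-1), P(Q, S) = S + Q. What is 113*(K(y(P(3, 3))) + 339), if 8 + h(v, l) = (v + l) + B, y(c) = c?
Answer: 37403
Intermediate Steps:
P(Q, S) = Q + S
B = -5 (B = 5*(-1) = -5)
h(v, l) = -13 + l + v (h(v, l) = -8 + ((v + l) - 5) = -8 + ((l + v) - 5) = -8 + (-5 + l + v) = -13 + l + v)
K(w) = -14 + w (K(w) = -13 + w - 1 = -14 + w)
113*(K(y(P(3, 3))) + 339) = 113*((-14 + (3 + 3)) + 339) = 113*((-14 + 6) + 339) = 113*(-8 + 339) = 113*331 = 37403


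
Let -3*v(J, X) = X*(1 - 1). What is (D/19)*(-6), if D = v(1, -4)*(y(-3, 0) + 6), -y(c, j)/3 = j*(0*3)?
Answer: 0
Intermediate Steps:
v(J, X) = 0 (v(J, X) = -X*(1 - 1)/3 = -X*0/3 = -1/3*0 = 0)
y(c, j) = 0 (y(c, j) = -3*j*0*3 = -3*j*0 = -3*0 = 0)
D = 0 (D = 0*(0 + 6) = 0*6 = 0)
(D/19)*(-6) = (0/19)*(-6) = ((1/19)*0)*(-6) = 0*(-6) = 0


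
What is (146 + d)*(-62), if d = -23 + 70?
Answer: -11966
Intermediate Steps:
d = 47
(146 + d)*(-62) = (146 + 47)*(-62) = 193*(-62) = -11966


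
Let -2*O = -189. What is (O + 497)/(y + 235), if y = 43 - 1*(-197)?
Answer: 1183/950 ≈ 1.2453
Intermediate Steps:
O = 189/2 (O = -½*(-189) = 189/2 ≈ 94.500)
y = 240 (y = 43 + 197 = 240)
(O + 497)/(y + 235) = (189/2 + 497)/(240 + 235) = (1183/2)/475 = (1183/2)*(1/475) = 1183/950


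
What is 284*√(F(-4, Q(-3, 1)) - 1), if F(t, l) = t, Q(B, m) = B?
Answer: 284*I*√5 ≈ 635.04*I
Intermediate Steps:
284*√(F(-4, Q(-3, 1)) - 1) = 284*√(-4 - 1) = 284*√(-5) = 284*(I*√5) = 284*I*√5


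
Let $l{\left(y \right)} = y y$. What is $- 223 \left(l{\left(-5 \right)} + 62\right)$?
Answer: $-19401$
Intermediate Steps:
$l{\left(y \right)} = y^{2}$
$- 223 \left(l{\left(-5 \right)} + 62\right) = - 223 \left(\left(-5\right)^{2} + 62\right) = - 223 \left(25 + 62\right) = \left(-223\right) 87 = -19401$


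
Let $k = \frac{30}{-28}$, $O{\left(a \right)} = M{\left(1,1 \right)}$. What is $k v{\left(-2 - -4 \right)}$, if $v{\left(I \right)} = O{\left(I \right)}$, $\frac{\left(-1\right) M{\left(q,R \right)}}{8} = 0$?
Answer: $0$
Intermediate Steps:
$M{\left(q,R \right)} = 0$ ($M{\left(q,R \right)} = \left(-8\right) 0 = 0$)
$O{\left(a \right)} = 0$
$v{\left(I \right)} = 0$
$k = - \frac{15}{14}$ ($k = 30 \left(- \frac{1}{28}\right) = - \frac{15}{14} \approx -1.0714$)
$k v{\left(-2 - -4 \right)} = \left(- \frac{15}{14}\right) 0 = 0$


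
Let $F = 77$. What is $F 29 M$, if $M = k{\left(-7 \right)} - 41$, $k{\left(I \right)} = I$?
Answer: $-107184$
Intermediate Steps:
$M = -48$ ($M = -7 - 41 = -48$)
$F 29 M = 77 \cdot 29 \left(-48\right) = 2233 \left(-48\right) = -107184$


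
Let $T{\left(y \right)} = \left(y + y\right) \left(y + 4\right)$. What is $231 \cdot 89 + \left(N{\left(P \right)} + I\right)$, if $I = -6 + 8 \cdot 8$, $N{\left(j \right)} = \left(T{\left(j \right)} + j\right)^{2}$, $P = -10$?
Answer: $32717$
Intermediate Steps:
$T{\left(y \right)} = 2 y \left(4 + y\right)$
$N{\left(j \right)} = \left(j + 2 j \left(4 + j\right)\right)^{2}$ ($N{\left(j \right)} = \left(2 j \left(4 + j\right) + j\right)^{2} = \left(j + 2 j \left(4 + j\right)\right)^{2}$)
$I = 58$ ($I = -6 + 64 = 58$)
$231 \cdot 89 + \left(N{\left(P \right)} + I\right) = 231 \cdot 89 + \left(\left(-10\right)^{2} \left(9 + 2 \left(-10\right)\right)^{2} + 58\right) = 20559 + \left(100 \left(9 - 20\right)^{2} + 58\right) = 20559 + \left(100 \left(-11\right)^{2} + 58\right) = 20559 + \left(100 \cdot 121 + 58\right) = 20559 + \left(12100 + 58\right) = 20559 + 12158 = 32717$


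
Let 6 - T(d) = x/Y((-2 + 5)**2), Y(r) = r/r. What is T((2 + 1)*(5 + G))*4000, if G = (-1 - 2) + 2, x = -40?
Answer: 184000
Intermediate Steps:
Y(r) = 1
G = -1 (G = -3 + 2 = -1)
T(d) = 46 (T(d) = 6 - (-40)/1 = 6 - (-40) = 6 - 1*(-40) = 6 + 40 = 46)
T((2 + 1)*(5 + G))*4000 = 46*4000 = 184000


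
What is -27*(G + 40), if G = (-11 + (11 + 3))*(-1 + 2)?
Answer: -1161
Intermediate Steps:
G = 3 (G = (-11 + 14)*1 = 3*1 = 3)
-27*(G + 40) = -27*(3 + 40) = -27*43 = -1161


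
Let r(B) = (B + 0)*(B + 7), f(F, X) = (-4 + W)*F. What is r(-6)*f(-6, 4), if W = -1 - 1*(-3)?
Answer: -72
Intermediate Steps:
W = 2 (W = -1 + 3 = 2)
f(F, X) = -2*F (f(F, X) = (-4 + 2)*F = -2*F)
r(B) = B*(7 + B)
r(-6)*f(-6, 4) = (-6*(7 - 6))*(-2*(-6)) = -6*1*12 = -6*12 = -72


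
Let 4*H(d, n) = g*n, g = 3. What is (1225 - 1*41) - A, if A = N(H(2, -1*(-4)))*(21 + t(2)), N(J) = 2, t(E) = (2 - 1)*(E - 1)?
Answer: 1140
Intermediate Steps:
t(E) = -1 + E (t(E) = 1*(-1 + E) = -1 + E)
H(d, n) = 3*n/4 (H(d, n) = (3*n)/4 = 3*n/4)
A = 44 (A = 2*(21 + (-1 + 2)) = 2*(21 + 1) = 2*22 = 44)
(1225 - 1*41) - A = (1225 - 1*41) - 1*44 = (1225 - 41) - 44 = 1184 - 44 = 1140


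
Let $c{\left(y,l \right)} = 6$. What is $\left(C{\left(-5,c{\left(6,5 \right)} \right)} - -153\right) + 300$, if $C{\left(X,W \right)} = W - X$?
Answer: $464$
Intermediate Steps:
$\left(C{\left(-5,c{\left(6,5 \right)} \right)} - -153\right) + 300 = \left(\left(6 - -5\right) - -153\right) + 300 = \left(\left(6 + 5\right) + 153\right) + 300 = \left(11 + 153\right) + 300 = 164 + 300 = 464$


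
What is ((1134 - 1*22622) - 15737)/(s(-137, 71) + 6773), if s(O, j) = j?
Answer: -37225/6844 ≈ -5.4391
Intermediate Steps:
((1134 - 1*22622) - 15737)/(s(-137, 71) + 6773) = ((1134 - 1*22622) - 15737)/(71 + 6773) = ((1134 - 22622) - 15737)/6844 = (-21488 - 15737)*(1/6844) = -37225*1/6844 = -37225/6844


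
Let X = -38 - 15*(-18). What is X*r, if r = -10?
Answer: -2320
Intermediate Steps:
X = 232 (X = -38 + 270 = 232)
X*r = 232*(-10) = -2320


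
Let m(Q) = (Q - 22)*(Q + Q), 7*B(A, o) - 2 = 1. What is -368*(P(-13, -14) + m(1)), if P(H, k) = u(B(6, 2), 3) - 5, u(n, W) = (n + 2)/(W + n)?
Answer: 51106/3 ≈ 17035.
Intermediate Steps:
B(A, o) = 3/7 (B(A, o) = 2/7 + (1/7)*1 = 2/7 + 1/7 = 3/7)
u(n, W) = (2 + n)/(W + n)
m(Q) = 2*Q*(-22 + Q) (m(Q) = (-22 + Q)*(2*Q) = 2*Q*(-22 + Q))
P(H, k) = -103/24 (P(H, k) = (2 + 3/7)/(3 + 3/7) - 5 = (17/7)/(24/7) - 5 = (7/24)*(17/7) - 5 = 17/24 - 5 = -103/24)
-368*(P(-13, -14) + m(1)) = -368*(-103/24 + 2*1*(-22 + 1)) = -368*(-103/24 + 2*1*(-21)) = -368*(-103/24 - 42) = -368*(-1111/24) = 51106/3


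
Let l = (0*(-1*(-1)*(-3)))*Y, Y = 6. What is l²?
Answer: 0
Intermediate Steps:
l = 0 (l = (0*(-1*(-1)*(-3)))*6 = (0*(1*(-3)))*6 = (0*(-3))*6 = 0*6 = 0)
l² = 0² = 0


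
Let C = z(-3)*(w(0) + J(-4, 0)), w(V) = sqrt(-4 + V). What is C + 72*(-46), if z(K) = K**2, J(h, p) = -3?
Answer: -3339 + 18*I ≈ -3339.0 + 18.0*I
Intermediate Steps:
C = -27 + 18*I (C = (-3)**2*(sqrt(-4 + 0) - 3) = 9*(sqrt(-4) - 3) = 9*(2*I - 3) = 9*(-3 + 2*I) = -27 + 18*I ≈ -27.0 + 18.0*I)
C + 72*(-46) = (-27 + 18*I) + 72*(-46) = (-27 + 18*I) - 3312 = -3339 + 18*I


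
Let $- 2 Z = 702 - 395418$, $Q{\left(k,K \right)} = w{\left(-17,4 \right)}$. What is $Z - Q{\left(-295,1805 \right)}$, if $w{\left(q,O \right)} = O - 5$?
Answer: $197359$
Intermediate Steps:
$w{\left(q,O \right)} = -5 + O$
$Q{\left(k,K \right)} = -1$ ($Q{\left(k,K \right)} = -5 + 4 = -1$)
$Z = 197358$ ($Z = - \frac{702 - 395418}{2} = \left(- \frac{1}{2}\right) \left(-394716\right) = 197358$)
$Z - Q{\left(-295,1805 \right)} = 197358 - -1 = 197358 + 1 = 197359$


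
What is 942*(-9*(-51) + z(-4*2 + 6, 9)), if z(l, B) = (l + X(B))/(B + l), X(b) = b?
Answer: 433320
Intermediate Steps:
z(l, B) = 1 (z(l, B) = (l + B)/(B + l) = (B + l)/(B + l) = 1)
942*(-9*(-51) + z(-4*2 + 6, 9)) = 942*(-9*(-51) + 1) = 942*(459 + 1) = 942*460 = 433320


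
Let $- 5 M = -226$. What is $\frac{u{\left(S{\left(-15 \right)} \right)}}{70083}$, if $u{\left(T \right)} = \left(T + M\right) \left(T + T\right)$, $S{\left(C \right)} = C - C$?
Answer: $0$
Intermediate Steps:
$M = \frac{226}{5}$ ($M = \left(- \frac{1}{5}\right) \left(-226\right) = \frac{226}{5} \approx 45.2$)
$S{\left(C \right)} = 0$
$u{\left(T \right)} = 2 T \left(\frac{226}{5} + T\right)$ ($u{\left(T \right)} = \left(T + \frac{226}{5}\right) \left(T + T\right) = \left(\frac{226}{5} + T\right) 2 T = 2 T \left(\frac{226}{5} + T\right)$)
$\frac{u{\left(S{\left(-15 \right)} \right)}}{70083} = \frac{\frac{2}{5} \cdot 0 \left(226 + 5 \cdot 0\right)}{70083} = \frac{2}{5} \cdot 0 \left(226 + 0\right) \frac{1}{70083} = \frac{2}{5} \cdot 0 \cdot 226 \cdot \frac{1}{70083} = 0 \cdot \frac{1}{70083} = 0$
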